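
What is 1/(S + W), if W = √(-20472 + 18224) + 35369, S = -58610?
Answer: -23241/540146329 - 2*I*√562/540146329 ≈ -4.3027e-5 - 8.7778e-8*I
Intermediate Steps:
W = 35369 + 2*I*√562 (W = √(-2248) + 35369 = 2*I*√562 + 35369 = 35369 + 2*I*√562 ≈ 35369.0 + 47.413*I)
1/(S + W) = 1/(-58610 + (35369 + 2*I*√562)) = 1/(-23241 + 2*I*√562)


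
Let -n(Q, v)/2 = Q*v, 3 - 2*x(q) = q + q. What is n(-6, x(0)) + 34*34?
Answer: 1174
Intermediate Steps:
x(q) = 3/2 - q (x(q) = 3/2 - (q + q)/2 = 3/2 - q)
n(Q, v) = -2*Q*v
n(-6, x(0)) + 34*34 = -2*(-6)*(3/2 - 1*0) + 34*34 = -2*(-6)*(3/2 + 0) + 1156 = -2*(-6)*3/2 + 1156 = 18 + 1156 = 1174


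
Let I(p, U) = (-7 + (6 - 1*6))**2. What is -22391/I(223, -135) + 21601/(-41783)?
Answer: -133803086/292481 ≈ -457.48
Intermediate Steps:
I(p, U) = 49 (I(p, U) = (-7 + (6 - 6))**2 = (-7 + 0)**2 = (-7)**2 = 49)
-22391/I(223, -135) + 21601/(-41783) = -22391/49 + 21601/(-41783) = -22391*1/49 + 21601*(-1/41783) = -22391/49 - 21601/41783 = -133803086/292481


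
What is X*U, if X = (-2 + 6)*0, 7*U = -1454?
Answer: 0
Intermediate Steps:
U = -1454/7 (U = (1/7)*(-1454) = -1454/7 ≈ -207.71)
X = 0 (X = 4*0 = 0)
X*U = 0*(-1454/7) = 0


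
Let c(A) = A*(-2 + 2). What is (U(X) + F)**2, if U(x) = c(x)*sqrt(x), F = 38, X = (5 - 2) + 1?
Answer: 1444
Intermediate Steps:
X = 4 (X = 3 + 1 = 4)
c(A) = 0 (c(A) = A*0 = 0)
U(x) = 0 (U(x) = 0*sqrt(x) = 0)
(U(X) + F)**2 = (0 + 38)**2 = 38**2 = 1444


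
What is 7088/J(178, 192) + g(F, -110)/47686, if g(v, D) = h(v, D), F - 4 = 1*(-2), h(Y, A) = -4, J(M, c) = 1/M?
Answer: 30081854750/23843 ≈ 1.2617e+6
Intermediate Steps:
F = 2 (F = 4 + 1*(-2) = 4 - 2 = 2)
g(v, D) = -4
7088/J(178, 192) + g(F, -110)/47686 = 7088/(1/178) - 4/47686 = 7088/(1/178) - 4*1/47686 = 7088*178 - 2/23843 = 1261664 - 2/23843 = 30081854750/23843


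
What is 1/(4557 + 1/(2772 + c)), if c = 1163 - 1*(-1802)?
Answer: 5737/26143510 ≈ 0.00021944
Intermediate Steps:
c = 2965 (c = 1163 + 1802 = 2965)
1/(4557 + 1/(2772 + c)) = 1/(4557 + 1/(2772 + 2965)) = 1/(4557 + 1/5737) = 1/(26143510/5737) = 5737/26143510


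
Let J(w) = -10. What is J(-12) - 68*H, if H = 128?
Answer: -8714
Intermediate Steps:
J(-12) - 68*H = -10 - 68*128 = -10 - 8704 = -8714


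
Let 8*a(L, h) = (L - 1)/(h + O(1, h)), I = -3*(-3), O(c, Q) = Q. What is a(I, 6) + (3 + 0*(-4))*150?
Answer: 5401/12 ≈ 450.08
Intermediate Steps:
I = 9
a(L, h) = (-1 + L)/(16*h) (a(L, h) = ((L - 1)/(h + h))/8 = ((-1 + L)/((2*h)))/8 = ((-1 + L)*(1/(2*h)))/8 = ((-1 + L)/(2*h))/8 = (-1 + L)/(16*h))
a(I, 6) + (3 + 0*(-4))*150 = (1/16)*(-1 + 9)/6 + (3 + 0*(-4))*150 = (1/16)*(⅙)*8 + (3 + 0)*150 = 1/12 + 3*150 = 1/12 + 450 = 5401/12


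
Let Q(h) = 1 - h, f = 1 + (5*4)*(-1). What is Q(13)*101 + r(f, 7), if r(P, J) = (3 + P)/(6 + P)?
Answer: -15740/13 ≈ -1210.8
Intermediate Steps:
f = -19 (f = 1 + 20*(-1) = 1 - 20 = -19)
r(P, J) = (3 + P)/(6 + P)
Q(13)*101 + r(f, 7) = (1 - 1*13)*101 + (3 - 19)/(6 - 19) = (1 - 13)*101 - 16/(-13) = -12*101 - 1/13*(-16) = -1212 + 16/13 = -15740/13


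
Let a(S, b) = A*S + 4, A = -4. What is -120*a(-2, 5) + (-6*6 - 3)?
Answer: -1479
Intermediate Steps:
a(S, b) = 4 - 4*S (a(S, b) = -4*S + 4 = 4 - 4*S)
-120*a(-2, 5) + (-6*6 - 3) = -120*(4 - 4*(-2)) + (-6*6 - 3) = -120*(4 + 8) + (-36 - 3) = -120*12 - 39 = -1440 - 39 = -1479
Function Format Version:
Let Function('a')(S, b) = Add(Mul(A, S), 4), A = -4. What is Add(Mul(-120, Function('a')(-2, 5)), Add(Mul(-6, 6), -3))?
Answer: -1479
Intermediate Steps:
Function('a')(S, b) = Add(4, Mul(-4, S)) (Function('a')(S, b) = Add(Mul(-4, S), 4) = Add(4, Mul(-4, S)))
Add(Mul(-120, Function('a')(-2, 5)), Add(Mul(-6, 6), -3)) = Add(Mul(-120, Add(4, Mul(-4, -2))), Add(Mul(-6, 6), -3)) = Add(Mul(-120, Add(4, 8)), Add(-36, -3)) = Add(Mul(-120, 12), -39) = Add(-1440, -39) = -1479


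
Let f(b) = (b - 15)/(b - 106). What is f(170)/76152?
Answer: 155/4873728 ≈ 3.1803e-5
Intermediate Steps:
f(b) = (-15 + b)/(-106 + b)
f(170)/76152 = ((-15 + 170)/(-106 + 170))/76152 = (155/64)*(1/76152) = 155/4873728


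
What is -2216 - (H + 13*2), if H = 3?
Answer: -2245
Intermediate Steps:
-2216 - (H + 13*2) = -2216 - (3 + 13*2) = -2216 - (3 + 26) = -2216 - 1*29 = -2216 - 29 = -2245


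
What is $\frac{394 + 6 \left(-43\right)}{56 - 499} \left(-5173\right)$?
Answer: $\frac{703528}{443} \approx 1588.1$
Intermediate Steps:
$\frac{394 + 6 \left(-43\right)}{56 - 499} \left(-5173\right) = \frac{394 - 258}{-443} \left(-5173\right) = 136 \left(- \frac{1}{443}\right) \left(-5173\right) = \left(- \frac{136}{443}\right) \left(-5173\right) = \frac{703528}{443}$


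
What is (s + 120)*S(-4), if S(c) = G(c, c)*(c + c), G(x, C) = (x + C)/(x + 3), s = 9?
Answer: -8256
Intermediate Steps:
G(x, C) = (C + x)/(3 + x)
S(c) = 4*c**2/(3 + c) (S(c) = ((c + c)/(3 + c))*(c + c) = ((2*c)/(3 + c))*(2*c) = (2*c/(3 + c))*(2*c) = 4*c**2/(3 + c))
(s + 120)*S(-4) = (9 + 120)*(4*(-4)**2/(3 - 4)) = 129*(4*16/(-1)) = 129*(4*16*(-1)) = 129*(-64) = -8256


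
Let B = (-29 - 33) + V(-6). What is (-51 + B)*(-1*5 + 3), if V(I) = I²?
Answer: 154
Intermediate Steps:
B = -26 (B = (-29 - 33) + (-6)² = -62 + 36 = -26)
(-51 + B)*(-1*5 + 3) = (-51 - 26)*(-1*5 + 3) = -77*(-5 + 3) = -77*(-2) = 154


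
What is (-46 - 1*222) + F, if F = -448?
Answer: -716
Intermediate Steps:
(-46 - 1*222) + F = (-46 - 1*222) - 448 = (-46 - 222) - 448 = -268 - 448 = -716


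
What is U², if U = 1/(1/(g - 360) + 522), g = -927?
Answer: 1656369/451332706969 ≈ 3.6699e-6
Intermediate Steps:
U = 1287/671813 (U = 1/(1/(-927 - 360) + 522) = 1/(1/(-1287) + 522) = 1/(-1/1287 + 522) = 1/(671813/1287) = 1287/671813 ≈ 0.0019157)
U² = (1287/671813)² = 1656369/451332706969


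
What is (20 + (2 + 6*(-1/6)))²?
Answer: 441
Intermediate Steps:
(20 + (2 + 6*(-1/6)))² = (20 + (2 + 6*(-1*⅙)))² = (20 + (2 + 6*(-⅙)))² = (20 + (2 - 1))² = (20 + 1)² = 21² = 441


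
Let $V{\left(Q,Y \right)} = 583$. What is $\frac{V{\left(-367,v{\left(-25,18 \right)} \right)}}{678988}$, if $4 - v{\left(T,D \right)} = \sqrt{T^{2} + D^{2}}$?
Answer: $\frac{583}{678988} \approx 0.00085863$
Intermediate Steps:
$v{\left(T,D \right)} = 4 - \sqrt{D^{2} + T^{2}}$ ($v{\left(T,D \right)} = 4 - \sqrt{T^{2} + D^{2}} = 4 - \sqrt{D^{2} + T^{2}}$)
$\frac{V{\left(-367,v{\left(-25,18 \right)} \right)}}{678988} = \frac{583}{678988}$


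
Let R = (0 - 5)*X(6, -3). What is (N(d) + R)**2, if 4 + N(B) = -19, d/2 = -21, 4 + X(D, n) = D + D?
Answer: 3969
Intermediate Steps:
X(D, n) = -4 + 2*D (X(D, n) = -4 + (D + D) = -4 + 2*D)
d = -42 (d = 2*(-21) = -42)
N(B) = -23 (N(B) = -4 - 19 = -23)
R = -40 (R = (0 - 5)*(-4 + 2*6) = -5*(-4 + 12) = -5*8 = -40)
(N(d) + R)**2 = (-23 - 40)**2 = (-63)**2 = 3969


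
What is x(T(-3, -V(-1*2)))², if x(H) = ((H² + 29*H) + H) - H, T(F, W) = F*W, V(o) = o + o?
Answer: 41616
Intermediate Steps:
V(o) = 2*o
x(H) = H² + 29*H (x(H) = (H² + 30*H) - H = H² + 29*H)
x(T(-3, -V(-1*2)))² = ((-(-3)*2*(-1*2))*(29 - (-3)*2*(-1*2)))² = ((-(-3)*2*(-2))*(29 - (-3)*2*(-2)))² = ((-(-3)*(-4))*(29 - (-3)*(-4)))² = ((-3*4)*(29 - 3*4))² = (-12*(29 - 12))² = (-12*17)² = (-204)² = 41616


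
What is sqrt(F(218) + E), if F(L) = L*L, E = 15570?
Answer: sqrt(63094) ≈ 251.19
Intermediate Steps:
F(L) = L**2
sqrt(F(218) + E) = sqrt(218**2 + 15570) = sqrt(47524 + 15570) = sqrt(63094)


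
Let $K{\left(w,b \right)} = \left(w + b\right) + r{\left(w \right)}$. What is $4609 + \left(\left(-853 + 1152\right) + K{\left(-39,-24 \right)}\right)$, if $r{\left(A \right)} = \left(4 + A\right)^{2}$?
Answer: $6070$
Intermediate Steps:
$K{\left(w,b \right)} = b + w + \left(4 + w\right)^{2}$ ($K{\left(w,b \right)} = \left(w + b\right) + \left(4 + w\right)^{2} = \left(b + w\right) + \left(4 + w\right)^{2} = b + w + \left(4 + w\right)^{2}$)
$4609 + \left(\left(-853 + 1152\right) + K{\left(-39,-24 \right)}\right) = 4609 - \left(-236 - \left(4 - 39\right)^{2}\right) = 4609 + \left(299 - \left(63 - 1225\right)\right) = 4609 + \left(299 - -1162\right) = 4609 + \left(299 + 1162\right) = 4609 + 1461 = 6070$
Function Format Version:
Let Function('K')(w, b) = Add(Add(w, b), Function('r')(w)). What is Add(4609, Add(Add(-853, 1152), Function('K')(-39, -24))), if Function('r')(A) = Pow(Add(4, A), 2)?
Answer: 6070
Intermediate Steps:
Function('K')(w, b) = Add(b, w, Pow(Add(4, w), 2)) (Function('K')(w, b) = Add(Add(w, b), Pow(Add(4, w), 2)) = Add(Add(b, w), Pow(Add(4, w), 2)) = Add(b, w, Pow(Add(4, w), 2)))
Add(4609, Add(Add(-853, 1152), Function('K')(-39, -24))) = Add(4609, Add(Add(-853, 1152), Add(-24, -39, Pow(Add(4, -39), 2)))) = Add(4609, Add(299, Add(-24, -39, Pow(-35, 2)))) = Add(4609, Add(299, Add(-24, -39, 1225))) = Add(4609, Add(299, 1162)) = Add(4609, 1461) = 6070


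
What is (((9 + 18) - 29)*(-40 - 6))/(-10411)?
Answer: -92/10411 ≈ -0.0088368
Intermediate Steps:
(((9 + 18) - 29)*(-40 - 6))/(-10411) = ((27 - 29)*(-46))*(-1/10411) = -2*(-46)*(-1/10411) = 92*(-1/10411) = -92/10411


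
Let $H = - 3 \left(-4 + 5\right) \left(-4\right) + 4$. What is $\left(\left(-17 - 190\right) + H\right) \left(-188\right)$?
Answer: $35908$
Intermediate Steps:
$H = 16$ ($H = \left(-3\right) 1 \left(-4\right) + 4 = \left(-3\right) \left(-4\right) + 4 = 12 + 4 = 16$)
$\left(\left(-17 - 190\right) + H\right) \left(-188\right) = \left(\left(-17 - 190\right) + 16\right) \left(-188\right) = \left(-207 + 16\right) \left(-188\right) = \left(-191\right) \left(-188\right) = 35908$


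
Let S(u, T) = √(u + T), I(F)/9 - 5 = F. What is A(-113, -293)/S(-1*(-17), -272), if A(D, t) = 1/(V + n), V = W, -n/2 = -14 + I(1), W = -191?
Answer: I*√255/69105 ≈ 0.00023108*I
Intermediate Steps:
I(F) = 45 + 9*F
n = -80 (n = -2*(-14 + (45 + 9*1)) = -2*(-14 + (45 + 9)) = -2*(-14 + 54) = -2*40 = -80)
V = -191
S(u, T) = √(T + u)
A(D, t) = -1/271 (A(D, t) = 1/(-191 - 80) = 1/(-271) = -1/271)
A(-113, -293)/S(-1*(-17), -272) = -1/(271*√(-272 - 1*(-17))) = -1/(271*√(-272 + 17)) = -(-I*√255/255)/271 = -(-1)*I*√255/69105 = I*√255/69105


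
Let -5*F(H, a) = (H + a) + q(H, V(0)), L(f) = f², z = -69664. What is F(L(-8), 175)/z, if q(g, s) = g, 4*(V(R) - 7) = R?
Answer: 303/348320 ≈ 0.00086989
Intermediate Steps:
V(R) = 7 + R/4
F(H, a) = -2*H/5 - a/5 (F(H, a) = -((H + a) + H)/5 = -(a + 2*H)/5 = -2*H/5 - a/5)
F(L(-8), 175)/z = (-⅖*(-8)² - ⅕*175)/(-69664) = (-⅖*64 - 35)*(-1/69664) = (-128/5 - 35)*(-1/69664) = -303/5*(-1/69664) = 303/348320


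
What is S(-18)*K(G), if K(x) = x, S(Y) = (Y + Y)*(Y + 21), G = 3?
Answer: -324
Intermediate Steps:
S(Y) = 2*Y*(21 + Y) (S(Y) = (2*Y)*(21 + Y) = 2*Y*(21 + Y))
S(-18)*K(G) = (2*(-18)*(21 - 18))*3 = (2*(-18)*3)*3 = -108*3 = -324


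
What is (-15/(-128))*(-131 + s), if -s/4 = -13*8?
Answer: 4275/128 ≈ 33.398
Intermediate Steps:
s = 416 (s = -(-52)*8 = -4*(-104) = 416)
(-15/(-128))*(-131 + s) = (-15/(-128))*(-131 + 416) = -15*(-1/128)*285 = (15/128)*285 = 4275/128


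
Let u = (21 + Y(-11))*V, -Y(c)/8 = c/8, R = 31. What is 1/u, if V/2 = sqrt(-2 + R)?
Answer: sqrt(29)/1856 ≈ 0.0029015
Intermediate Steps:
V = 2*sqrt(29) (V = 2*sqrt(-2 + 31) = 2*sqrt(29) ≈ 10.770)
Y(c) = -c (Y(c) = -8*c/8 = -c)
u = 64*sqrt(29) (u = (21 - 1*(-11))*(2*sqrt(29)) = (21 + 11)*(2*sqrt(29)) = 32*(2*sqrt(29)) = 64*sqrt(29) ≈ 344.65)
1/u = 1/(64*sqrt(29)) = sqrt(29)/1856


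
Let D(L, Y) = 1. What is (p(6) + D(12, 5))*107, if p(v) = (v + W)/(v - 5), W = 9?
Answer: 1712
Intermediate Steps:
p(v) = (9 + v)/(-5 + v) (p(v) = (v + 9)/(v - 5) = (9 + v)/(-5 + v))
(p(6) + D(12, 5))*107 = ((9 + 6)/(-5 + 6) + 1)*107 = (15/1 + 1)*107 = (1*15 + 1)*107 = (15 + 1)*107 = 16*107 = 1712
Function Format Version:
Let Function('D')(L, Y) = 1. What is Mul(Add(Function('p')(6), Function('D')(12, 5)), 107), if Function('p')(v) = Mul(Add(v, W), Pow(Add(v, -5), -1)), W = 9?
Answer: 1712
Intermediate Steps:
Function('p')(v) = Mul(Pow(Add(-5, v), -1), Add(9, v)) (Function('p')(v) = Mul(Add(v, 9), Pow(Add(v, -5), -1)) = Mul(Add(9, v), Pow(Add(-5, v), -1)) = Mul(Pow(Add(-5, v), -1), Add(9, v)))
Mul(Add(Function('p')(6), Function('D')(12, 5)), 107) = Mul(Add(Mul(Pow(Add(-5, 6), -1), Add(9, 6)), 1), 107) = Mul(Add(Mul(Pow(1, -1), 15), 1), 107) = Mul(Add(Mul(1, 15), 1), 107) = Mul(Add(15, 1), 107) = Mul(16, 107) = 1712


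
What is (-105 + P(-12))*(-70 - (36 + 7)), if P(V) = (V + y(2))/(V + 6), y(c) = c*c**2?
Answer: 35369/3 ≈ 11790.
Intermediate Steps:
y(c) = c**3
P(V) = (8 + V)/(6 + V) (P(V) = (V + 2**3)/(V + 6) = (V + 8)/(6 + V) = (8 + V)/(6 + V))
(-105 + P(-12))*(-70 - (36 + 7)) = (-105 + (8 - 12)/(6 - 12))*(-70 - (36 + 7)) = (-105 - 4/(-6))*(-70 - 1*43) = (-105 - 1/6*(-4))*(-70 - 43) = (-105 + 2/3)*(-113) = -313/3*(-113) = 35369/3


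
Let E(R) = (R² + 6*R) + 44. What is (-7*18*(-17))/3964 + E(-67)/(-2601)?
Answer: -35307/33694 ≈ -1.0479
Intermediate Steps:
E(R) = 44 + R² + 6*R
(-7*18*(-17))/3964 + E(-67)/(-2601) = (-7*18*(-17))/3964 + (44 + (-67)² + 6*(-67))/(-2601) = -126*(-17)*(1/3964) + (44 + 4489 - 402)*(-1/2601) = 2142*(1/3964) + 4131*(-1/2601) = 1071/1982 - 27/17 = -35307/33694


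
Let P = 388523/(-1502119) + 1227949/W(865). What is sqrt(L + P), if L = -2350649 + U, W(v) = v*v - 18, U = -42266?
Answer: 5*I*sqrt(120903598026438870774574990373)/1123895950633 ≈ 1546.9*I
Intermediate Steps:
W(v) = -18 + v**2 (W(v) = v**2 - 18 = -18 + v**2)
P = 1553829895670/1123895950633 (P = 388523/(-1502119) + 1227949/(-18 + 865**2) = 388523*(-1/1502119) + 1227949/(-18 + 748225) = -388523/1502119 + 1227949/748207 = 1553829895670/1123895950633 ≈ 1.3825)
L = -2392915 (L = -2350649 - 42266 = -2392915)
sqrt(L + P) = sqrt(-2392915 + 1553829895670/1123895950633) = sqrt(-2689385924879069525/1123895950633) = 5*I*sqrt(120903598026438870774574990373)/1123895950633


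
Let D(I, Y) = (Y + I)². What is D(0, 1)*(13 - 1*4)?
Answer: 9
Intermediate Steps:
D(I, Y) = (I + Y)²
D(0, 1)*(13 - 1*4) = (0 + 1)²*(13 - 1*4) = 1²*(13 - 4) = 1*9 = 9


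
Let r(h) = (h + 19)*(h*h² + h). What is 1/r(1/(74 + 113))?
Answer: 1222830961/124283380 ≈ 9.8391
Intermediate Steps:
r(h) = (19 + h)*(h + h³) (r(h) = (19 + h)*(h³ + h) = (19 + h)*(h + h³))
1/r(1/(74 + 113)) = 1/((19 + 1/(74 + 113) + (1/(74 + 113))³ + 19*(1/(74 + 113))²)/(74 + 113)) = 1/((19 + 1/187 + (1/187)³ + 19*(1/187)²)/187) = 1/((19 + 1/187 + 1/6539203 + 19*(1/34969))/187) = 1/((19 + 1/187 + 1/6539203 + 19/34969)/187) = 1/((1/187)*(124283380/6539203)) = 1/(124283380/1222830961) = 1222830961/124283380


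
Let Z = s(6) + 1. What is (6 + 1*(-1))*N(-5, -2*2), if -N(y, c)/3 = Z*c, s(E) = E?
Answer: 420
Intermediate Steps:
Z = 7 (Z = 6 + 1 = 7)
N(y, c) = -21*c
(6 + 1*(-1))*N(-5, -2*2) = (6 + 1*(-1))*(-(-42)*2) = (6 - 1)*(-21*(-4)) = 5*84 = 420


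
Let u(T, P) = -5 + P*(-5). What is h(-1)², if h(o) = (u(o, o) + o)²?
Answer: 1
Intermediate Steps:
u(T, P) = -5 - 5*P
h(o) = (-5 - 4*o)² (h(o) = ((-5 - 5*o) + o)² = (-5 - 4*o)²)
h(-1)² = ((5 + 4*(-1))²)² = ((5 - 4)²)² = (1²)² = 1² = 1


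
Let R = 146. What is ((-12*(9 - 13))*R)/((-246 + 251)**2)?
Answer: 7008/25 ≈ 280.32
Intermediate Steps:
((-12*(9 - 13))*R)/((-246 + 251)**2) = (-12*(9 - 13)*146)/((-246 + 251)**2) = (-12*(-4)*146)/(5**2) = (48*146)/25 = 7008*(1/25) = 7008/25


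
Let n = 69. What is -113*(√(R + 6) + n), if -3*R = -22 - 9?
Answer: -7797 - 791*√3/3 ≈ -8253.7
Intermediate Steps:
R = 31/3 (R = -(-22 - 9)/3 = -⅓*(-31) = 31/3 ≈ 10.333)
-113*(√(R + 6) + n) = -113*(√(31/3 + 6) + 69) = -113*(√(49/3) + 69) = -113*(7*√3/3 + 69) = -113*(69 + 7*√3/3) = -7797 - 791*√3/3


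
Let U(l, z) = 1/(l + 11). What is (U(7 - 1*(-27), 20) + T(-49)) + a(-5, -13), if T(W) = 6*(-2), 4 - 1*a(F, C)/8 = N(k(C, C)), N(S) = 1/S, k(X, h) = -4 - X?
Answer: 287/15 ≈ 19.133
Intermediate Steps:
U(l, z) = 1/(11 + l)
a(F, C) = 32 - 8/(-4 - C)
T(W) = -12
(U(7 - 1*(-27), 20) + T(-49)) + a(-5, -13) = (1/(11 + (7 - 1*(-27))) - 12) + 8*(17 + 4*(-13))/(4 - 13) = (1/(11 + (7 + 27)) - 12) + 8*(17 - 52)/(-9) = (1/(11 + 34) - 12) + 8*(-⅑)*(-35) = (1/45 - 12) + 280/9 = -539/45 + 280/9 = 287/15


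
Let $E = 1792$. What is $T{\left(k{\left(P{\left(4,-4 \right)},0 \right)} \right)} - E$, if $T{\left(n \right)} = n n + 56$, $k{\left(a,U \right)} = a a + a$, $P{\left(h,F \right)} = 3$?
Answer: $-1592$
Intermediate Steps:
$k{\left(a,U \right)} = a + a^{2}$ ($k{\left(a,U \right)} = a^{2} + a = a + a^{2}$)
$T{\left(n \right)} = 56 + n^{2}$ ($T{\left(n \right)} = n^{2} + 56 = 56 + n^{2}$)
$T{\left(k{\left(P{\left(4,-4 \right)},0 \right)} \right)} - E = \left(56 + \left(3 \left(1 + 3\right)\right)^{2}\right) - 1792 = \left(56 + \left(3 \cdot 4\right)^{2}\right) - 1792 = \left(56 + 12^{2}\right) - 1792 = \left(56 + 144\right) - 1792 = 200 - 1792 = -1592$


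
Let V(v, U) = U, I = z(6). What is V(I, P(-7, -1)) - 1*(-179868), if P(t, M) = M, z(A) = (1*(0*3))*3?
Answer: 179867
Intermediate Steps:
z(A) = 0 (z(A) = (1*0)*3 = 0*3 = 0)
I = 0
V(I, P(-7, -1)) - 1*(-179868) = -1 - 1*(-179868) = -1 + 179868 = 179867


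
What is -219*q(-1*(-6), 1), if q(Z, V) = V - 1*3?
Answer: 438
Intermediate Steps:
q(Z, V) = -3 + V (q(Z, V) = V - 3 = -3 + V)
-219*q(-1*(-6), 1) = -219*(-3 + 1) = -219*(-2) = 438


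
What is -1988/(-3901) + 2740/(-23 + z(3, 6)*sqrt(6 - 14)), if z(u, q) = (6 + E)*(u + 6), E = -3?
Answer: 24*(-443459*I + 4473*sqrt(2))/(3901*(23*I + 54*sqrt(2))) ≈ -9.3976 - 32.895*I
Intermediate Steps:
z(u, q) = 18 + 3*u (z(u, q) = (6 - 3)*(u + 6) = 3*(6 + u) = 18 + 3*u)
-1988/(-3901) + 2740/(-23 + z(3, 6)*sqrt(6 - 14)) = -1988/(-3901) + 2740/(-23 + (18 + 3*3)*sqrt(6 - 14)) = -1988*(-1/3901) + 2740/(-23 + (18 + 9)*sqrt(-8)) = 1988/3901 + 2740/(-23 + 27*(2*I*sqrt(2))) = 1988/3901 + 2740/(-23 + 54*I*sqrt(2))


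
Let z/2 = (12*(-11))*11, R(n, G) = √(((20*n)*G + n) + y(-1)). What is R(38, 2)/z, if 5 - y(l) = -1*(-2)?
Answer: -√1561/2904 ≈ -0.013605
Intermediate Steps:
y(l) = 3 (y(l) = 5 - (-1)*(-2) = 5 - 1*2 = 5 - 2 = 3)
R(n, G) = √(3 + n + 20*G*n) (R(n, G) = √(((20*n)*G + n) + 3) = √((20*G*n + n) + 3) = √((n + 20*G*n) + 3) = √(3 + n + 20*G*n))
z = -2904 (z = 2*((12*(-11))*11) = 2*(-132*11) = 2*(-1452) = -2904)
R(38, 2)/z = √(3 + 38 + 20*2*38)/(-2904) = √(3 + 38 + 1520)*(-1/2904) = √1561*(-1/2904) = -√1561/2904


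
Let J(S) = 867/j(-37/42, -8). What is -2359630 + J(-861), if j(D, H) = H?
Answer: -18877907/8 ≈ -2.3597e+6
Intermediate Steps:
J(S) = -867/8 (J(S) = 867/(-8) = 867*(-⅛) = -867/8)
-2359630 + J(-861) = -2359630 - 867/8 = -18877907/8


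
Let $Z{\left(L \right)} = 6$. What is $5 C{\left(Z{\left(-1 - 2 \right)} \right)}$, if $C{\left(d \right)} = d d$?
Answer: $180$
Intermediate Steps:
$C{\left(d \right)} = d^{2}$
$5 C{\left(Z{\left(-1 - 2 \right)} \right)} = 5 \cdot 6^{2} = 5 \cdot 36 = 180$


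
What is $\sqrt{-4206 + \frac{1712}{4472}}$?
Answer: $\frac{2 i \sqrt{328543865}}{559} \approx 64.851 i$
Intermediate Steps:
$\sqrt{-4206 + \frac{1712}{4472}} = \sqrt{-4206 + 1712 \cdot \frac{1}{4472}} = \sqrt{-4206 + \frac{214}{559}} = \sqrt{- \frac{2350940}{559}} = \frac{2 i \sqrt{328543865}}{559}$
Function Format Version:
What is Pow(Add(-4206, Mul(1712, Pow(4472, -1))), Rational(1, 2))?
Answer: Mul(Rational(2, 559), I, Pow(328543865, Rational(1, 2))) ≈ Mul(64.851, I)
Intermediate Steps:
Pow(Add(-4206, Mul(1712, Pow(4472, -1))), Rational(1, 2)) = Pow(Add(-4206, Mul(1712, Rational(1, 4472))), Rational(1, 2)) = Pow(Add(-4206, Rational(214, 559)), Rational(1, 2)) = Pow(Rational(-2350940, 559), Rational(1, 2)) = Mul(Rational(2, 559), I, Pow(328543865, Rational(1, 2)))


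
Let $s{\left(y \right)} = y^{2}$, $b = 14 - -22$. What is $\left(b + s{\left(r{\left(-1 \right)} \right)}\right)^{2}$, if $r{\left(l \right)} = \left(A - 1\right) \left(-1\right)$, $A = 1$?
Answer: $1296$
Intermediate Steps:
$r{\left(l \right)} = 0$ ($r{\left(l \right)} = \left(1 - 1\right) \left(-1\right) = 0 \left(-1\right) = 0$)
$b = 36$ ($b = 14 + 22 = 36$)
$\left(b + s{\left(r{\left(-1 \right)} \right)}\right)^{2} = \left(36 + 0^{2}\right)^{2} = \left(36 + 0\right)^{2} = 36^{2} = 1296$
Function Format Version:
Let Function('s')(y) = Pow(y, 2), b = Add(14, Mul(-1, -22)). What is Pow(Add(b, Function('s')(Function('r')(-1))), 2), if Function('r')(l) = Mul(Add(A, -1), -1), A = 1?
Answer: 1296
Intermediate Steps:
Function('r')(l) = 0 (Function('r')(l) = Mul(Add(1, -1), -1) = Mul(0, -1) = 0)
b = 36 (b = Add(14, 22) = 36)
Pow(Add(b, Function('s')(Function('r')(-1))), 2) = Pow(Add(36, Pow(0, 2)), 2) = Pow(Add(36, 0), 2) = Pow(36, 2) = 1296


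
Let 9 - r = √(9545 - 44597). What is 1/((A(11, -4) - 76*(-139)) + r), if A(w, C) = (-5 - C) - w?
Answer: 10561/111569773 + 2*I*√8763/111569773 ≈ 9.4658e-5 + 1.6781e-6*I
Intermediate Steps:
A(w, C) = -5 - C - w
r = 9 - 2*I*√8763 (r = 9 - √(9545 - 44597) = 9 - √(-35052) = 9 - 2*I*√8763 ≈ 9.0 - 187.22*I)
1/((A(11, -4) - 76*(-139)) + r) = 1/(((-5 - 1*(-4) - 1*11) - 76*(-139)) + (9 - 2*I*√8763)) = 1/(((-5 + 4 - 11) + 10564) + (9 - 2*I*√8763)) = 1/((-12 + 10564) + (9 - 2*I*√8763)) = 1/(10552 + (9 - 2*I*√8763)) = 1/(10561 - 2*I*√8763)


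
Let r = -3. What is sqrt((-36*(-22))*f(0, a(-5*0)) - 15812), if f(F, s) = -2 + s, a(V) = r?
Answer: 2*I*sqrt(4943) ≈ 140.61*I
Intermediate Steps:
a(V) = -3
sqrt((-36*(-22))*f(0, a(-5*0)) - 15812) = sqrt((-36*(-22))*(-2 - 3) - 15812) = sqrt(792*(-5) - 15812) = sqrt(-3960 - 15812) = sqrt(-19772) = 2*I*sqrt(4943)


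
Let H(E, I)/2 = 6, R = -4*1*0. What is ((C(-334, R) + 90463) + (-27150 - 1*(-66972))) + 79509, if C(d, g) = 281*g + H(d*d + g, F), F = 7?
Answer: 209806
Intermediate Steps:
R = 0 (R = -4*0 = 0)
H(E, I) = 12 (H(E, I) = 2*6 = 12)
C(d, g) = 12 + 281*g (C(d, g) = 281*g + 12 = 12 + 281*g)
((C(-334, R) + 90463) + (-27150 - 1*(-66972))) + 79509 = (((12 + 281*0) + 90463) + (-27150 - 1*(-66972))) + 79509 = (((12 + 0) + 90463) + (-27150 + 66972)) + 79509 = ((12 + 90463) + 39822) + 79509 = (90475 + 39822) + 79509 = 130297 + 79509 = 209806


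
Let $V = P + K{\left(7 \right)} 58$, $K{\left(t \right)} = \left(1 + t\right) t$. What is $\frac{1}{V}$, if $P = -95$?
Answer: $\frac{1}{3153} \approx 0.00031716$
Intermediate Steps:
$K{\left(t \right)} = t \left(1 + t\right)$
$V = 3153$ ($V = -95 + 7 \left(1 + 7\right) 58 = -95 + 7 \cdot 8 \cdot 58 = -95 + 56 \cdot 58 = -95 + 3248 = 3153$)
$\frac{1}{V} = \frac{1}{3153}$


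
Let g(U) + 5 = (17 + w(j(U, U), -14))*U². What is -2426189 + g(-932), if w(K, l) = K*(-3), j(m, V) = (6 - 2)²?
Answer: -29353538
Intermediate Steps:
j(m, V) = 16 (j(m, V) = 4² = 16)
w(K, l) = -3*K
g(U) = -5 - 31*U² (g(U) = -5 + (17 - 3*16)*U² = -5 + (17 - 48)*U² = -5 - 31*U²)
-2426189 + g(-932) = -2426189 + (-5 - 31*(-932)²) = -2426189 + (-5 - 31*868624) = -2426189 + (-5 - 26927344) = -2426189 - 26927349 = -29353538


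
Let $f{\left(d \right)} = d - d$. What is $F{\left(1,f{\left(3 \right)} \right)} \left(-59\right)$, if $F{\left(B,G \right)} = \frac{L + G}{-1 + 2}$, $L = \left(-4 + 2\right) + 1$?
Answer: $59$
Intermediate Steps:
$L = -1$ ($L = -2 + 1 = -1$)
$f{\left(d \right)} = 0$
$F{\left(B,G \right)} = -1 + G$ ($F{\left(B,G \right)} = \frac{-1 + G}{-1 + 2} = \frac{-1 + G}{1} = \left(-1 + G\right) 1 = -1 + G$)
$F{\left(1,f{\left(3 \right)} \right)} \left(-59\right) = \left(-1 + 0\right) \left(-59\right) = \left(-1\right) \left(-59\right) = 59$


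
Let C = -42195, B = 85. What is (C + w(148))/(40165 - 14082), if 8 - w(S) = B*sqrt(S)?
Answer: -42187/26083 - 170*sqrt(37)/26083 ≈ -1.6571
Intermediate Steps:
w(S) = 8 - 85*sqrt(S)
(C + w(148))/(40165 - 14082) = (-42195 + (8 - 170*sqrt(37)))/(40165 - 14082) = (-42195 + (8 - 170*sqrt(37)))/26083 = (-42195 + (8 - 170*sqrt(37)))*(1/26083) = (-42187 - 170*sqrt(37))*(1/26083) = -42187/26083 - 170*sqrt(37)/26083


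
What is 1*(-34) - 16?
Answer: -50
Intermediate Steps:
1*(-34) - 16 = -34 - 16 = -50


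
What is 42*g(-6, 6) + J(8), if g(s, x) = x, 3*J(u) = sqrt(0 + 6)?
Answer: 252 + sqrt(6)/3 ≈ 252.82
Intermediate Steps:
J(u) = sqrt(6)/3 (J(u) = sqrt(0 + 6)/3 = sqrt(6)/3)
42*g(-6, 6) + J(8) = 42*6 + sqrt(6)/3 = 252 + sqrt(6)/3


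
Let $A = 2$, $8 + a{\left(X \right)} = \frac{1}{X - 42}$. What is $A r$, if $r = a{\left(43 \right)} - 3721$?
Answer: $-7456$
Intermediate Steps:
$a{\left(X \right)} = -8 + \frac{1}{-42 + X}$ ($a{\left(X \right)} = -8 + \frac{1}{X - 42} = -8 + \frac{1}{-42 + X}$)
$r = -3728$ ($r = \frac{337 - 344}{-42 + 43} - 3721 = \frac{337 - 344}{1} - 3721 = 1 \left(-7\right) - 3721 = -7 - 3721 = -3728$)
$A r = 2 \left(-3728\right) = -7456$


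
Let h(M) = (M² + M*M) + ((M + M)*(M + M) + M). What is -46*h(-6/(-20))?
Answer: -966/25 ≈ -38.640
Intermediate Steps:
h(M) = M + 6*M² (h(M) = (M² + M²) + ((2*M)*(2*M) + M) = 2*M² + (4*M² + M) = 2*M² + (M + 4*M²) = M + 6*M²)
-46*h(-6/(-20)) = -46*(-6/(-20))*(1 + 6*(-6/(-20))) = -46*(-6*(-1/20))*(1 + 6*(-6*(-1/20))) = -69*(1 + 6*(3/10))/5 = -69*(1 + 9/5)/5 = -69*14/(5*5) = -46*21/25 = -966/25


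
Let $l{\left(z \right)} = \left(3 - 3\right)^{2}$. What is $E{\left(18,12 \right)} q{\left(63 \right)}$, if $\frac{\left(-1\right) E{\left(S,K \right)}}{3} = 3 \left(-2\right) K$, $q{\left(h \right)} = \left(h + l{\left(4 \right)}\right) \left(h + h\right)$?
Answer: $1714608$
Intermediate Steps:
$l{\left(z \right)} = 0$ ($l{\left(z \right)} = 0^{2} = 0$)
$q{\left(h \right)} = 2 h^{2}$ ($q{\left(h \right)} = \left(h + 0\right) \left(h + h\right) = h 2 h = 2 h^{2}$)
$E{\left(S,K \right)} = 18 K$ ($E{\left(S,K \right)} = - 3 \cdot 3 \left(-2\right) K = - 3 \left(- 6 K\right) = 18 K$)
$E{\left(18,12 \right)} q{\left(63 \right)} = 18 \cdot 12 \cdot 2 \cdot 63^{2} = 216 \cdot 2 \cdot 3969 = 216 \cdot 7938 = 1714608$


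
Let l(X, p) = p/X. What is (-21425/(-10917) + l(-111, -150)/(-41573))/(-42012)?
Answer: -32955410575/705488203797804 ≈ -4.6713e-5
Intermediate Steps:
(-21425/(-10917) + l(-111, -150)/(-41573))/(-42012) = (-21425/(-10917) - 150/(-111)/(-41573))/(-42012) = (-21425*(-1/10917) - 150*(-1/111)*(-1/41573))*(-1/42012) = (21425/10917 + (50/37)*(-1/41573))*(-1/42012) = (21425/10917 - 50/1538201)*(-1/42012) = (32955410575/16792540317)*(-1/42012) = -32955410575/705488203797804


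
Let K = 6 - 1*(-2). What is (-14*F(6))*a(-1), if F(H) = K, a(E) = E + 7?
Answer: -672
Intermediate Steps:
K = 8 (K = 6 + 2 = 8)
a(E) = 7 + E
F(H) = 8
(-14*F(6))*a(-1) = (-14*8)*(7 - 1) = -112*6 = -672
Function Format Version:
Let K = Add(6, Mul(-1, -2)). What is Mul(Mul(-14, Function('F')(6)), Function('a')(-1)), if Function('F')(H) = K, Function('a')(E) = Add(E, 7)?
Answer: -672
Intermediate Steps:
K = 8 (K = Add(6, 2) = 8)
Function('a')(E) = Add(7, E)
Function('F')(H) = 8
Mul(Mul(-14, Function('F')(6)), Function('a')(-1)) = Mul(Mul(-14, 8), Add(7, -1)) = Mul(-112, 6) = -672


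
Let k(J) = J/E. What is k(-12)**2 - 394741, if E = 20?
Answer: -9868516/25 ≈ -3.9474e+5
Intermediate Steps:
k(J) = J/20
k(-12)**2 - 394741 = ((1/20)*(-12))**2 - 394741 = (-3/5)**2 - 394741 = 9/25 - 394741 = -9868516/25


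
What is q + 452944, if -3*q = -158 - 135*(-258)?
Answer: 1324160/3 ≈ 4.4139e+5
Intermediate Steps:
q = -34672/3 (q = -(-158 - 135*(-258))/3 = -(-158 + 34830)/3 = -⅓*34672 = -34672/3 ≈ -11557.)
q + 452944 = -34672/3 + 452944 = 1324160/3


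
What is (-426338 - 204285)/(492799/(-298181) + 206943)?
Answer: -188039796763/61705977884 ≈ -3.0474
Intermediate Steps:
(-426338 - 204285)/(492799/(-298181) + 206943) = -630623/(492799*(-1/298181) + 206943) = -630623/(-492799/298181 + 206943) = -630623/61705977884/298181 = -630623*298181/61705977884 = -188039796763/61705977884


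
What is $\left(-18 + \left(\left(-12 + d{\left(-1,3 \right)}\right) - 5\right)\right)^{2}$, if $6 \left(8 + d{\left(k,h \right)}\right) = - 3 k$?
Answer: $\frac{7225}{4} \approx 1806.3$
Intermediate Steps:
$d{\left(k,h \right)} = -8 - \frac{k}{2}$ ($d{\left(k,h \right)} = -8 + \frac{\left(-3\right) k}{6} = -8 - \frac{k}{2}$)
$\left(-18 + \left(\left(-12 + d{\left(-1,3 \right)}\right) - 5\right)\right)^{2} = \left(-18 - \frac{49}{2}\right)^{2} = \left(- \frac{85}{2}\right)^{2} = \frac{7225}{4}$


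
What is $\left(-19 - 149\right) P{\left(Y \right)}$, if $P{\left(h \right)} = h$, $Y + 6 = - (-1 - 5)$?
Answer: $0$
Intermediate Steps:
$Y = 0$ ($Y = -6 - \left(-1 - 5\right) = -6 - -6 = -6 + 6 = 0$)
$\left(-19 - 149\right) P{\left(Y \right)} = \left(-19 - 149\right) 0 = \left(-168\right) 0 = 0$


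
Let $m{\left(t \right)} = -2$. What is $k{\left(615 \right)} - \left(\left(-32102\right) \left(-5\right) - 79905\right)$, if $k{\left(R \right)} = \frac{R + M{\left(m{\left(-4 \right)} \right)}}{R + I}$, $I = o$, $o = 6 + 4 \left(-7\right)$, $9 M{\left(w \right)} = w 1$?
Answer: $- \frac{430183352}{5337} \approx -80604.0$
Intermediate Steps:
$M{\left(w \right)} = \frac{w}{9}$ ($M{\left(w \right)} = \frac{w 1}{9} = \frac{w}{9}$)
$o = -22$ ($o = 6 - 28 = -22$)
$I = -22$
$k{\left(R \right)} = \frac{- \frac{2}{9} + R}{-22 + R}$ ($k{\left(R \right)} = \frac{R + \frac{1}{9} \left(-2\right)}{R - 22} = \frac{R - \frac{2}{9}}{-22 + R} = \frac{- \frac{2}{9} + R}{-22 + R}$)
$k{\left(615 \right)} - \left(\left(-32102\right) \left(-5\right) - 79905\right) = \frac{- \frac{2}{9} + 615}{-22 + 615} - \left(\left(-32102\right) \left(-5\right) - 79905\right) = \frac{1}{593} \cdot \frac{5533}{9} - \left(160510 - 79905\right) = \frac{1}{593} \cdot \frac{5533}{9} - 80605 = \frac{5533}{5337} - 80605 = - \frac{430183352}{5337}$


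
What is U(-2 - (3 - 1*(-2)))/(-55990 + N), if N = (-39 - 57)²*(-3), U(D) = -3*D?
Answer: -21/83638 ≈ -0.00025108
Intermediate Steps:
N = -27648 (N = (-96)²*(-3) = 9216*(-3) = -27648)
U(-2 - (3 - 1*(-2)))/(-55990 + N) = (-3*(-2 - (3 - 1*(-2))))/(-55990 - 27648) = -3*(-2 - (3 + 2))/(-83638) = -3*(-2 - 1*5)*(-1/83638) = -3*(-2 - 5)*(-1/83638) = -3*(-7)*(-1/83638) = 21*(-1/83638) = -21/83638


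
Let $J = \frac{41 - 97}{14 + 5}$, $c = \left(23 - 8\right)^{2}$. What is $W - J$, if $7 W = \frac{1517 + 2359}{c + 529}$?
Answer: $\frac{184606}{50141} \approx 3.6817$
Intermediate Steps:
$c = 225$ ($c = 15^{2} = 225$)
$J = - \frac{56}{19}$ ($J = \frac{41 - 97}{19} = \frac{1}{19} \left(-56\right) = - \frac{56}{19} \approx -2.9474$)
$W = \frac{1938}{2639}$ ($W = \frac{\left(1517 + 2359\right) \frac{1}{225 + 529}}{7} = \frac{3876 \cdot \frac{1}{754}}{7} = \frac{1}{7} \cdot \frac{1938}{377} = \frac{1938}{2639} \approx 0.73437$)
$W - J = \frac{1938}{2639} - - \frac{56}{19} = \frac{1938}{2639} + \frac{56}{19} = \frac{184606}{50141}$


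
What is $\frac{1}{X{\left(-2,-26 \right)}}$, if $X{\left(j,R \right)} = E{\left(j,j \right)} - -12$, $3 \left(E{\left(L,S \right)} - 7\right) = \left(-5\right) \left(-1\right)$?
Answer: $\frac{3}{62} \approx 0.048387$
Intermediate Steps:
$E{\left(L,S \right)} = \frac{26}{3}$ ($E{\left(L,S \right)} = 7 + \frac{\left(-5\right) \left(-1\right)}{3} = 7 + \frac{1}{3} \cdot 5 = 7 + \frac{5}{3} = \frac{26}{3}$)
$X{\left(j,R \right)} = \frac{62}{3}$ ($X{\left(j,R \right)} = \frac{26}{3} - -12 = \frac{26}{3} + 12 = \frac{62}{3}$)
$\frac{1}{X{\left(-2,-26 \right)}} = \frac{1}{\frac{62}{3}} = \frac{3}{62}$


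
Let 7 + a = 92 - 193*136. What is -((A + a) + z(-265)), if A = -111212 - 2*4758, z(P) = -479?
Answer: 147370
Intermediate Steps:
A = -120728 (A = -111212 - 9516 = -120728)
a = -26163 (a = -7 + (92 - 193*136) = -7 + (92 - 26248) = -7 - 26156 = -26163)
-((A + a) + z(-265)) = -((-120728 - 26163) - 479) = -(-146891 - 479) = -1*(-147370) = 147370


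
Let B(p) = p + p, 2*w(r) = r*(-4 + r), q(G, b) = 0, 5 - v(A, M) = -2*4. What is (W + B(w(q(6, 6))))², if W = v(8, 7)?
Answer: 169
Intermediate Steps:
v(A, M) = 13 (v(A, M) = 5 - (-2)*4 = 5 - 1*(-8) = 5 + 8 = 13)
w(r) = r*(-4 + r)/2 (w(r) = (r*(-4 + r))/2 = r*(-4 + r)/2)
B(p) = 2*p
W = 13
(W + B(w(q(6, 6))))² = (13 + 2*((½)*0*(-4 + 0)))² = (13 + 2*((½)*0*(-4)))² = (13 + 2*0)² = (13 + 0)² = 13² = 169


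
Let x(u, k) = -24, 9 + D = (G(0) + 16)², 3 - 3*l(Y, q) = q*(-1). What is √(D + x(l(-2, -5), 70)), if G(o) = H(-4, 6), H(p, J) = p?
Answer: √111 ≈ 10.536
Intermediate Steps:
l(Y, q) = 1 + q/3 (l(Y, q) = 1 - q*(-1)/3 = 1 - (-1)*q/3 = 1 + q/3)
G(o) = -4
D = 135 (D = -9 + (-4 + 16)² = -9 + 12² = -9 + 144 = 135)
√(D + x(l(-2, -5), 70)) = √(135 - 24) = √111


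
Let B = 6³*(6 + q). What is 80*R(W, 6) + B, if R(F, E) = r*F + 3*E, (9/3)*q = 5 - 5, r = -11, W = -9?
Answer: 10656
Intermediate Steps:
q = 0 (q = (5 - 5)/3 = (⅓)*0 = 0)
R(F, E) = -11*F + 3*E
B = 1296 (B = 6³*(6 + 0) = 216*6 = 1296)
80*R(W, 6) + B = 80*(-11*(-9) + 3*6) + 1296 = 80*(99 + 18) + 1296 = 80*117 + 1296 = 9360 + 1296 = 10656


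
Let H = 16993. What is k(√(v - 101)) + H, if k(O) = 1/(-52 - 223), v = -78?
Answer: 4673074/275 ≈ 16993.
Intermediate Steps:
k(O) = -1/275 (k(O) = 1/(-275) = -1/275)
k(√(v - 101)) + H = -1/275 + 16993 = 4673074/275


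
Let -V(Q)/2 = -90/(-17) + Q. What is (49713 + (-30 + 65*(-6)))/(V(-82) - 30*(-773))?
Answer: 837981/396838 ≈ 2.1116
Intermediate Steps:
V(Q) = -180/17 - 2*Q (V(Q) = -2*(-90/(-17) + Q) = -2*(-90*(-1/17) + Q) = -2*(90/17 + Q) = -180/17 - 2*Q)
(49713 + (-30 + 65*(-6)))/(V(-82) - 30*(-773)) = (49713 + (-30 + 65*(-6)))/((-180/17 - 2*(-82)) - 30*(-773)) = (49713 + (-30 - 390))/((-180/17 + 164) + 23190) = (49713 - 420)/(2608/17 + 23190) = 49293/(396838/17) = 49293*(17/396838) = 837981/396838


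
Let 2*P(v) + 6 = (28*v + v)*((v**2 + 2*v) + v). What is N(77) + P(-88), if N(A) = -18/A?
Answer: -734925209/77 ≈ -9.5445e+6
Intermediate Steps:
P(v) = -3 + 29*v*(v**2 + 3*v)/2 (P(v) = -3 + ((28*v + v)*((v**2 + 2*v) + v))/2 = -3 + ((29*v)*(v**2 + 3*v))/2 = -3 + (29*v*(v**2 + 3*v))/2 = -3 + 29*v*(v**2 + 3*v)/2)
N(77) + P(-88) = -18/77 + (-3 + (29/2)*(-88)**3 + (87/2)*(-88)**2) = -18*1/77 + (-3 + (29/2)*(-681472) + (87/2)*7744) = -18/77 + (-3 - 9881344 + 336864) = -18/77 - 9544483 = -734925209/77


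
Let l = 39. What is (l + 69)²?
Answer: 11664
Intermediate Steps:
(l + 69)² = (39 + 69)² = 108² = 11664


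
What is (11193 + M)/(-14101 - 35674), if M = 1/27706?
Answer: -310113259/1379066150 ≈ -0.22487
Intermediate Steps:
M = 1/27706 ≈ 3.6093e-5
(11193 + M)/(-14101 - 35674) = (11193 + 1/27706)/(-14101 - 35674) = (310113259/27706)/(-49775) = (310113259/27706)*(-1/49775) = -310113259/1379066150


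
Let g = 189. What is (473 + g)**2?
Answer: 438244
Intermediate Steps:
(473 + g)**2 = (473 + 189)**2 = 662**2 = 438244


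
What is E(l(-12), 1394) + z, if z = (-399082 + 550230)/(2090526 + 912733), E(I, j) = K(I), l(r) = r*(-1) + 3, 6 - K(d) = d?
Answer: -26878183/3003259 ≈ -8.9497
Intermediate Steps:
K(d) = 6 - d
l(r) = 3 - r (l(r) = -r + 3 = 3 - r)
E(I, j) = 6 - I
z = 151148/3003259 ≈ 0.050328
E(l(-12), 1394) + z = (6 - (3 - 1*(-12))) + 151148/3003259 = (6 - (3 + 12)) + 151148/3003259 = (6 - 1*15) + 151148/3003259 = (6 - 15) + 151148/3003259 = -9 + 151148/3003259 = -26878183/3003259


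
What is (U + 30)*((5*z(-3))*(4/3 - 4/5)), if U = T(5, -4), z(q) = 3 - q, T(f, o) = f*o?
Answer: 160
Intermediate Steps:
U = -20 (U = 5*(-4) = -20)
(U + 30)*((5*z(-3))*(4/3 - 4/5)) = (-20 + 30)*((5*(3 - 1*(-3)))*(4/3 - 4/5)) = 10*((5*(3 + 3))*(4*(⅓) - 4*⅕)) = 10*((5*6)*(4/3 - ⅘)) = 10*(30*(8/15)) = 10*16 = 160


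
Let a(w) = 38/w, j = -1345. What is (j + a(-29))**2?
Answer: 1524355849/841 ≈ 1.8126e+6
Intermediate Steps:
(j + a(-29))**2 = (-1345 + 38/(-29))**2 = (-1345 + 38*(-1/29))**2 = (-1345 - 38/29)**2 = (-39043/29)**2 = 1524355849/841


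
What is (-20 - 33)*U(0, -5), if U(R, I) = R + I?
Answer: 265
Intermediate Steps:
U(R, I) = I + R
(-20 - 33)*U(0, -5) = (-20 - 33)*(-5 + 0) = -53*(-5) = 265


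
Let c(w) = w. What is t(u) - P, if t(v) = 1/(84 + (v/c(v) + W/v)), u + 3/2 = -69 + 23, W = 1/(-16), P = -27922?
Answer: 1803789882/64601 ≈ 27922.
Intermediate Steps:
W = -1/16 ≈ -0.062500
u = -95/2 (u = -3/2 + (-69 + 23) = -3/2 - 46 = -95/2 ≈ -47.500)
t(v) = 1/(85 - 1/(16*v)) (t(v) = 1/(84 + (v/v - 1/(16*v))) = 1/(84 + (1 - 1/(16*v))) = 1/(85 - 1/(16*v)))
t(u) - P = 16*(-95/2)/(-1 + 1360*(-95/2)) - 1*(-27922) = 16*(-95/2)/(-1 - 64600) + 27922 = 16*(-95/2)/(-64601) + 27922 = 16*(-95/2)*(-1/64601) + 27922 = 760/64601 + 27922 = 1803789882/64601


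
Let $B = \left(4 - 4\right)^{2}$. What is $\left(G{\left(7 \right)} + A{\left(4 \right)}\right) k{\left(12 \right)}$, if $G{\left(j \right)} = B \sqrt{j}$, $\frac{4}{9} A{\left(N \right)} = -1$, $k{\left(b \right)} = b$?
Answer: $-27$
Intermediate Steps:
$A{\left(N \right)} = - \frac{9}{4}$ ($A{\left(N \right)} = \frac{9}{4} \left(-1\right) = - \frac{9}{4}$)
$B = 0$ ($B = 0^{2} = 0$)
$G{\left(j \right)} = 0$ ($G{\left(j \right)} = 0 \sqrt{j} = 0$)
$\left(G{\left(7 \right)} + A{\left(4 \right)}\right) k{\left(12 \right)} = \left(0 - \frac{9}{4}\right) 12 = \left(- \frac{9}{4}\right) 12 = -27$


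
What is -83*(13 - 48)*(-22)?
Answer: -63910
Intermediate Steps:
-83*(13 - 48)*(-22) = -83*(-35)*(-22) = 2905*(-22) = -63910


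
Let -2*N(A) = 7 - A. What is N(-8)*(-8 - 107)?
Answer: 1725/2 ≈ 862.50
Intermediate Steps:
N(A) = -7/2 + A/2 (N(A) = -(7 - A)/2 = -7/2 + A/2)
N(-8)*(-8 - 107) = (-7/2 + (½)*(-8))*(-8 - 107) = (-7/2 - 4)*(-115) = -15/2*(-115) = 1725/2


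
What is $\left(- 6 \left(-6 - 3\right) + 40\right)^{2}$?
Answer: $8836$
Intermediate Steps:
$\left(- 6 \left(-6 - 3\right) + 40\right)^{2} = \left(\left(-6\right) \left(-9\right) + 40\right)^{2} = \left(54 + 40\right)^{2} = 94^{2} = 8836$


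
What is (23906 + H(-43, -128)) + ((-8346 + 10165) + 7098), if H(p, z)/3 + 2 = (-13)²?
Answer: 33324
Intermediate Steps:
H(p, z) = 501 (H(p, z) = -6 + 3*(-13)² = -6 + 3*169 = -6 + 507 = 501)
(23906 + H(-43, -128)) + ((-8346 + 10165) + 7098) = (23906 + 501) + ((-8346 + 10165) + 7098) = 24407 + (1819 + 7098) = 24407 + 8917 = 33324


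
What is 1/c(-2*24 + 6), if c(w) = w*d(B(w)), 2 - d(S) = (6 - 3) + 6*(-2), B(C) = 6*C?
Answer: -1/462 ≈ -0.0021645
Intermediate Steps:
d(S) = 11 (d(S) = 2 - ((6 - 3) + 6*(-2)) = 2 - (3 - 12) = 2 - 1*(-9) = 2 + 9 = 11)
c(w) = 11*w (c(w) = w*11 = 11*w)
1/c(-2*24 + 6) = 1/(11*(-2*24 + 6)) = 1/(11*(-48 + 6)) = 1/(11*(-42)) = 1/(-462) = -1/462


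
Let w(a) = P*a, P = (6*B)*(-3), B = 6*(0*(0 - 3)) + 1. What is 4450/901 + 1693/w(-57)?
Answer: 6091093/924426 ≈ 6.5891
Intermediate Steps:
B = 1 (B = 6*(0*(-3)) + 1 = 6*0 + 1 = 0 + 1 = 1)
P = -18 (P = (6*1)*(-3) = 6*(-3) = -18)
w(a) = -18*a
4450/901 + 1693/w(-57) = 4450/901 + 1693/((-18*(-57))) = 4450*(1/901) + 1693/1026 = 4450/901 + 1693*(1/1026) = 4450/901 + 1693/1026 = 6091093/924426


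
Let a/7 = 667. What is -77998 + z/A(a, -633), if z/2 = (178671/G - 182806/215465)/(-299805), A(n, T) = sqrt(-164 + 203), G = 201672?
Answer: -77998 - 49408951*sqrt(39)/7698070462013100 ≈ -77998.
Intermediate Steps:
a = 4669 (a = 7*667 = 4669)
A(n, T) = sqrt(39)
z = -49408951/197386422102900 (z = 2*((178671/201672 - 182806/215465)/(-299805)) = 2*((178671*(1/201672) - 182806*1/215465)*(-1/299805)) = 2*((59557/67224 - 182806/215465)*(-1/299805)) = 2*((543498461/14484419160)*(-1/299805)) = 2*(-49408951/394772844205800) = -49408951/197386422102900 ≈ -2.5032e-7)
-77998 + z/A(a, -633) = -77998 - 49408951*sqrt(39)/39/197386422102900 = -77998 - 49408951*sqrt(39)/7698070462013100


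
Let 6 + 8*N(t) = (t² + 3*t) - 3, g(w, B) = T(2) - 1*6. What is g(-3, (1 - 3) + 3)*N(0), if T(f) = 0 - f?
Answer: 9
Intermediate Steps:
T(f) = -f
g(w, B) = -8 (g(w, B) = -1*2 - 1*6 = -2 - 6 = -8)
N(t) = -9/8 + t²/8 + 3*t/8 (N(t) = -¾ + ((t² + 3*t) - 3)/8 = -¾ + (-3 + t² + 3*t)/8 = -¾ + (-3/8 + t²/8 + 3*t/8) = -9/8 + t²/8 + 3*t/8)
g(-3, (1 - 3) + 3)*N(0) = -8*(-9/8 + (⅛)*0² + (3/8)*0) = -8*(-9/8 + (⅛)*0 + 0) = -8*(-9/8 + 0 + 0) = -8*(-9/8) = 9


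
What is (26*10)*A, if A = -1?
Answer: -260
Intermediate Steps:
(26*10)*A = (26*10)*(-1) = 260*(-1) = -260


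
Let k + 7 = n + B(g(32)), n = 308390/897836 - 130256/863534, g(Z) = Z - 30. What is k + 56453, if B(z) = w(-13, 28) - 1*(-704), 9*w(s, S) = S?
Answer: 14243026253548231/249207400422 ≈ 57153.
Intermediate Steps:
w(s, S) = S/9
g(Z) = -30 + Z
n = 5334168723/27689711158 (n = 308390*(1/897836) - 130256*1/863534 = 154195/448918 - 9304/61681 = 5334168723/27689711158 ≈ 0.19264)
B(z) = 6364/9 (B(z) = (⅑)*28 - 1*(-704) = 28/9 + 704 = 6364/9)
k = 174520877525065/249207400422 (k = -7 + (5334168723/27689711158 + 6364/9) = -7 + 176265329328019/249207400422 = 174520877525065/249207400422 ≈ 700.30)
k + 56453 = 174520877525065/249207400422 + 56453 = 14243026253548231/249207400422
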